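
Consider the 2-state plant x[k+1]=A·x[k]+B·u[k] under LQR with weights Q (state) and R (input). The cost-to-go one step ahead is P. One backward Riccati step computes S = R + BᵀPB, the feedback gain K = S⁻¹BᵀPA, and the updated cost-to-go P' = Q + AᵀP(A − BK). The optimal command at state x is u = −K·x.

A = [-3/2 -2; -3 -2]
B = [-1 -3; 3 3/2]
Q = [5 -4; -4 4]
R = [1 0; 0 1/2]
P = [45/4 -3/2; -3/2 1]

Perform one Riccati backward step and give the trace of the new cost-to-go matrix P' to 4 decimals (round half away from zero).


BᵀP = [-15.7500 4.5000; -36.0000 6.0000]
S = R + BᵀPB = [1 0; 0 1/2] + [29.2500 54.0000; 54.0000 117.0000] = [30.2500 54.0000; 54.0000 117.5000]
BᵀPA = [10.1250 22.5000; 36.0000 60.0000]
K = S⁻¹·BᵀPA = [-1.1816 -0.9340; 0.8494 0.9399]
A−BK = [-0.1333 -0.1144; -0.7293 -0.6078]
AᵀP(A−BK) = [2.1971 1.8710; 1.8710 1.6221]
P' = Q + AᵀP(A−BK) = [7.1971 -2.1290; -2.1290 5.6221]
tr(P') = 12.8192

12.8192


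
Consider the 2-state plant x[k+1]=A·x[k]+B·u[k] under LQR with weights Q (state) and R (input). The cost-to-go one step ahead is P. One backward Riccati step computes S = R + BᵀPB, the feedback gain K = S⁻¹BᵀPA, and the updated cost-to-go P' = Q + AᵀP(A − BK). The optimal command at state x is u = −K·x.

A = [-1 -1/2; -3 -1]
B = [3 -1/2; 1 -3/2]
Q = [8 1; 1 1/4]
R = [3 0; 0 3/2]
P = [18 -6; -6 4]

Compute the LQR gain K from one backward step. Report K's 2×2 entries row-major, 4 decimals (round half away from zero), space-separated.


BᵀP = [48.0000 -14.0000; 0.0000 -3.0000]
S = R + BᵀPB = [3 0; 0 3/2] + [130.0000 -3.0000; -3.0000 4.5000] = [133.0000 -3.0000; -3.0000 6.0000]
BᵀPA = [-6.0000 -10.0000; 9.0000 3.0000]
K = S⁻¹·BᵀPA = [-0.0114 -0.0646; 1.4943 0.4677]
A−BK = [-0.2186 -0.0722; -0.7471 -0.2338]
AᵀP(A−BK) = [4.4829 1.4030; 1.4030 0.4506]
P' = Q + AᵀP(A−BK) = [12.4829 2.4030; 2.4030 0.7006]
tr(P') = 13.1835

-0.0114 -0.0646 1.4943 0.4677


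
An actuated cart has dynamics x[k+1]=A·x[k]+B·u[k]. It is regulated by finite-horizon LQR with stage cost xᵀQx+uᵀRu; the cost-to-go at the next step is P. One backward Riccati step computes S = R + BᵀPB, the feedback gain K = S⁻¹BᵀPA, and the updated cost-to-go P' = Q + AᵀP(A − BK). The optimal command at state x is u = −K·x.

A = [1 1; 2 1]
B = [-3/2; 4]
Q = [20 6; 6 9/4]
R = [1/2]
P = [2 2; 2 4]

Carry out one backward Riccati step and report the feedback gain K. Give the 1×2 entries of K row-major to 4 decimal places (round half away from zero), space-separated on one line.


0.6889 0.4000

BᵀP = [5.0000 13.0000]
S = R + BᵀPB = [1/2] + [44.5000] = [45.0000]
BᵀPA = [31.0000 18.0000]
K = S⁻¹·BᵀPA = [0.6889 0.4000]
A−BK = [2.0333 1.6000; -0.7556 -0.6000]
AᵀP(A−BK) = [4.6444 3.6000; 3.6000 2.8000]
P' = Q + AᵀP(A−BK) = [24.6444 9.6000; 9.6000 5.0500]
tr(P') = 29.6944


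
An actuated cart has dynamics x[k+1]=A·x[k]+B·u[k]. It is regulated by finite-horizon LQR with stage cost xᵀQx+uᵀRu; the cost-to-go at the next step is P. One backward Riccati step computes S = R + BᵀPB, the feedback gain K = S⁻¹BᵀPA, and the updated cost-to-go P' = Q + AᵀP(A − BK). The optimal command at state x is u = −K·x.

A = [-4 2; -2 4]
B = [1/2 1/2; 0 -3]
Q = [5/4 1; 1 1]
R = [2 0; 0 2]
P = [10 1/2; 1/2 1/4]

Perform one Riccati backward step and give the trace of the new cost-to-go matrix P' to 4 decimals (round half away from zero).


BᵀP = [5.0000 0.2500; 3.5000 -0.5000]
S = R + BᵀPB = [2 0; 0 2] + [2.5000 1.7500; 1.7500 3.2500] = [4.5000 1.7500; 1.7500 5.2500]
BᵀPA = [-20.5000 11.0000; -13.0000 5.0000]
K = S⁻¹·BᵀPA = [-4.1277 2.3830; -1.1003 0.1581]
A−BK = [-1.3860 0.7295; -5.3009 4.4742]
AᵀP(A−BK) = [70.0790 -41.0942; -41.0942 24.9970]
P' = Q + AᵀP(A−BK) = [71.3290 -40.0942; -40.0942 25.9970]
tr(P') = 97.3260

97.3260


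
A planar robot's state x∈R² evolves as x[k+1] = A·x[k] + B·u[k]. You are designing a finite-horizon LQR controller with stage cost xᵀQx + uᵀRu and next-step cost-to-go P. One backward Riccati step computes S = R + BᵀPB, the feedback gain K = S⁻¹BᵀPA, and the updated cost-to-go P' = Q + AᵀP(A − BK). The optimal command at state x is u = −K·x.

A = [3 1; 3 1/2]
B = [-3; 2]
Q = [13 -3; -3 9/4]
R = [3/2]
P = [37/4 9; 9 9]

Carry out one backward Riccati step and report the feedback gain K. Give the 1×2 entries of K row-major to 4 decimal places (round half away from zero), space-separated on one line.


-4.4118 -1.1176

BᵀP = [-9.7500 -9.0000]
S = R + BᵀPB = [3/2] + [11.2500] = [12.7500]
BᵀPA = [-56.2500 -14.2500]
K = S⁻¹·BᵀPA = [-4.4118 -1.1176]
A−BK = [-10.2353 -2.3529; 11.8235 2.7353]
AᵀP(A−BK) = [78.0882 18.8824; 18.8824 4.5735]
P' = Q + AᵀP(A−BK) = [91.0882 15.8824; 15.8824 6.8235]
tr(P') = 97.9118


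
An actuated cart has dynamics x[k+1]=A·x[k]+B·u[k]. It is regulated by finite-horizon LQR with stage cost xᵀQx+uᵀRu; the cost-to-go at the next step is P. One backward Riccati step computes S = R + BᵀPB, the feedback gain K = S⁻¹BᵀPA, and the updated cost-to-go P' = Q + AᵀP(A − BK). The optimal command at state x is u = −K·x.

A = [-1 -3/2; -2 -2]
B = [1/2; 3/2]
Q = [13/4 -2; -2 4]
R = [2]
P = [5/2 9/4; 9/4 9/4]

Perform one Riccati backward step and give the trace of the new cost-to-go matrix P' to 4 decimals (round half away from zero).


16.1331

BᵀP = [4.6250 4.5000]
S = R + BᵀPB = [2] + [9.0625] = [11.0625]
BᵀPA = [-13.6250 -15.9375]
K = S⁻¹·BᵀPA = [-1.2316 -1.4407]
A−BK = [-0.3842 -0.7797; -0.1525 0.1610]
AᵀP(A−BK) = [3.7189 4.3708; 4.3708 5.1642]
P' = Q + AᵀP(A−BK) = [6.9689 2.3708; 2.3708 9.1642]
tr(P') = 16.1331


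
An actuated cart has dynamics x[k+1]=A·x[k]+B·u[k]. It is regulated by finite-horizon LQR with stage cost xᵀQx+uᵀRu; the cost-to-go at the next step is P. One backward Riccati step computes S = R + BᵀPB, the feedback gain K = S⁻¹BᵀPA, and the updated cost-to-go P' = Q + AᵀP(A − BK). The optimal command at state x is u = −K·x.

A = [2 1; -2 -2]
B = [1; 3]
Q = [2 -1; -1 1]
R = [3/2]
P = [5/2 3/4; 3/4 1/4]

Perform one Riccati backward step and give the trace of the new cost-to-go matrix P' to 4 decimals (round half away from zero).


BᵀP = [4.7500 1.5000]
S = R + BᵀPB = [3/2] + [9.2500] = [10.7500]
BᵀPA = [6.5000 1.7500]
K = S⁻¹·BᵀPA = [0.6047 0.1628]
A−BK = [1.3953 0.8372; -3.8140 -2.4884]
AᵀP(A−BK) = [1.0698 0.4419; 0.4419 0.2151]
P' = Q + AᵀP(A−BK) = [3.0698 -0.5581; -0.5581 1.2151]
tr(P') = 4.2849

4.2849


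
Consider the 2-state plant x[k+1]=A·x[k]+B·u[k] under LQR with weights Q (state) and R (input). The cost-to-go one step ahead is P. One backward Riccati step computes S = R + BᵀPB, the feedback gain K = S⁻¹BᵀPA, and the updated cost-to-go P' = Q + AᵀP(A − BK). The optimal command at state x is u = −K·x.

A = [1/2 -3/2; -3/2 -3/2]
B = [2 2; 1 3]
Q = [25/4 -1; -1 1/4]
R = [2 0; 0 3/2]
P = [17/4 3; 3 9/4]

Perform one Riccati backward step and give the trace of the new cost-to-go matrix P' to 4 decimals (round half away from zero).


7.1174

BᵀP = [11.5000 8.2500; 17.5000 12.7500]
S = R + BᵀPB = [2 0; 0 3/2] + [31.2500 47.7500; 47.7500 73.2500] = [33.2500 47.7500; 47.7500 74.7500]
BᵀPA = [-6.6250 -29.6250; -10.3750 -45.3750]
K = S⁻¹·BᵀPA = [0.0009 -0.2328; -0.1394 -0.4583]
A−BK = [0.7769 -0.1178; -1.0828 0.1077]
AᵀP(A−BK) = [0.1850 0.0777; 0.0777 0.4324]
P' = Q + AᵀP(A−BK) = [6.4350 -0.9223; -0.9223 0.6824]
tr(P') = 7.1174


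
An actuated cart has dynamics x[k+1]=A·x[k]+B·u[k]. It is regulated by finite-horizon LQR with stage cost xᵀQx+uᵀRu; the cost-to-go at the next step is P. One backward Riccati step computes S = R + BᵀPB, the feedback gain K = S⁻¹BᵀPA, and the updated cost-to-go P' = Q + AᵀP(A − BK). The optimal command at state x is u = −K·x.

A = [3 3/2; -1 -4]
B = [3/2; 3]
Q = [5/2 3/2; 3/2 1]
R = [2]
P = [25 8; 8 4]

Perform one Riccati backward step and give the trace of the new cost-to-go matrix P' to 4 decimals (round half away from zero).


BᵀP = [61.5000 24.0000]
S = R + BᵀPB = [2] + [164.2500] = [166.2500]
BᵀPA = [160.5000 -3.7500]
K = S⁻¹·BᵀPA = [0.9654 -0.0226]
A−BK = [1.5519 1.5338; -3.8962 -3.9323]
AᵀP(A−BK) = [26.0511 24.1203; 24.1203 24.1654]
P' = Q + AᵀP(A−BK) = [28.5511 25.6203; 25.6203 25.1654]
tr(P') = 53.7165

53.7165


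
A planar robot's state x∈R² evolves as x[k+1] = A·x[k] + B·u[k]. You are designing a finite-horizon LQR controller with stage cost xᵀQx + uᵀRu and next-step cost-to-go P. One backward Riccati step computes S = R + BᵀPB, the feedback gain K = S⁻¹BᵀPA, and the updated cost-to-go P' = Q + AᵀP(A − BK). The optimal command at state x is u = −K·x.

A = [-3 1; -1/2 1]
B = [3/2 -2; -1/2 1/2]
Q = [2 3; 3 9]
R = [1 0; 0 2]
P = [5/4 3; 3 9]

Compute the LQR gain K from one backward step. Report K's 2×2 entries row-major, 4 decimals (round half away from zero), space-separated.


-0.1869 -0.1453 1.1107 -0.8028

BᵀP = [0.3750 0.0000; -1.0000 -1.5000]
S = R + BᵀPB = [1 0; 0 2] + [0.5625 -0.7500; -0.7500 1.2500] = [1.5625 -0.7500; -0.7500 3.2500]
BᵀPA = [-1.1250 0.3750; 3.7500 -2.5000]
K = S⁻¹·BᵀPA = [-0.1869 -0.1453; 1.1107 -0.8028]
A−BK = [-0.4983 -0.3875; -1.1488 1.3287]
AᵀP(A−BK) = [18.1246 -15.9031; -15.9031 14.2976]
P' = Q + AᵀP(A−BK) = [20.1246 -12.9031; -12.9031 23.2976]
tr(P') = 43.4221


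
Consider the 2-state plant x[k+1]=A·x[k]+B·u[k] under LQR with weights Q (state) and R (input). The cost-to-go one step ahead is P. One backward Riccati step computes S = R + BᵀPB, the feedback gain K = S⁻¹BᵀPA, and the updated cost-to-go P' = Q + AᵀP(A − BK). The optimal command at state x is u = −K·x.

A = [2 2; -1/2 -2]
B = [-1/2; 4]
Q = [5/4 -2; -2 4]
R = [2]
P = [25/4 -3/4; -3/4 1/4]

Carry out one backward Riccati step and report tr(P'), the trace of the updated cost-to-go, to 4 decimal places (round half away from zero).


26.6642

BᵀP = [-6.1250 1.3750]
S = R + BᵀPB = [2] + [8.5625] = [10.5625]
BᵀPA = [-12.9375 -15.0000]
K = S⁻¹·BᵀPA = [-1.2249 -1.4201]
A−BK = [1.3876 1.2899; 4.3994 3.6805]
AᵀP(A−BK) = [10.7160 10.6272; 10.6272 10.6982]
P' = Q + AᵀP(A−BK) = [11.9660 8.6272; 8.6272 14.6982]
tr(P') = 26.6642


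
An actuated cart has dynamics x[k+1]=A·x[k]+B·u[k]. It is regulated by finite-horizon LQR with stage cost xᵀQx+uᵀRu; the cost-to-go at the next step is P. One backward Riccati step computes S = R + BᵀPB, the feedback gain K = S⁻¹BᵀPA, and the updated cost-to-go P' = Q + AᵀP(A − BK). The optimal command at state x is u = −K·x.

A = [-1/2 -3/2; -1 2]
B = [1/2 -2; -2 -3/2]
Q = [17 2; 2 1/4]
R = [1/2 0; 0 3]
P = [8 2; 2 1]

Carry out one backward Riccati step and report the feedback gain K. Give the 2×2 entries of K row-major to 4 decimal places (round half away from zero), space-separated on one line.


BᵀP = [0.0000 -1.0000; -19.0000 -5.5000]
S = R + BᵀPB = [1/2 0; 0 3] + [2.0000 1.5000; 1.5000 46.2500] = [2.5000 1.5000; 1.5000 49.2500]
BᵀPA = [1.0000 -2.0000; 15.0000 17.5000]
K = S⁻¹·BᵀPA = [0.2213 -1.0321; 0.2978 0.3868]
A−BK = [-0.0150 -0.2104; -0.1107 0.5160]
AᵀP(A−BK) = [0.3113 0.2306; 0.2306 1.1675]
P' = Q + AᵀP(A−BK) = [17.3113 2.2306; 2.2306 1.4175]
tr(P') = 18.7288

0.2213 -1.0321 0.2978 0.3868


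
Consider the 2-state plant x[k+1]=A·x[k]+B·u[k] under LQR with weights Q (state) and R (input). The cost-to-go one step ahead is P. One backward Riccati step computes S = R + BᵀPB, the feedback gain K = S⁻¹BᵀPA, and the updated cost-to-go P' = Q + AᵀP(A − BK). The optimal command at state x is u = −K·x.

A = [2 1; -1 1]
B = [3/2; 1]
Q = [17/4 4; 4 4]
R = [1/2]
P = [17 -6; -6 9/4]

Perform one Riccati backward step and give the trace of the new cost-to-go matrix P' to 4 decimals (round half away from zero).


11.6793

BᵀP = [19.5000 -6.7500]
S = R + BᵀPB = [1/2] + [22.5000] = [23.0000]
BᵀPA = [45.7500 12.7500]
K = S⁻¹·BᵀPA = [1.9891 0.5543]
A−BK = [-0.9837 0.1685; -2.9891 0.4457]
AᵀP(A−BK) = [3.2473 0.3886; 0.3886 0.1821]
P' = Q + AᵀP(A−BK) = [7.4973 4.3886; 4.3886 4.1821]
tr(P') = 11.6793


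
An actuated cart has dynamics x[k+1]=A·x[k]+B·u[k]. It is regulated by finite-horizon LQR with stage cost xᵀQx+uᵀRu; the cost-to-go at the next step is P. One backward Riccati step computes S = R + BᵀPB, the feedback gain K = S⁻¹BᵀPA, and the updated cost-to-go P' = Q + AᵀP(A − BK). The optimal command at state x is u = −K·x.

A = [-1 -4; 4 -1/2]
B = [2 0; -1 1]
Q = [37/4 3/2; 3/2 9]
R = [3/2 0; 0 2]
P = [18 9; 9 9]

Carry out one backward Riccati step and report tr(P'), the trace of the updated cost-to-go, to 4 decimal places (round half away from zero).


BᵀP = [27.0000 9.0000; 9.0000 9.0000]
S = R + BᵀPB = [3/2 0; 0 2] + [45.0000 9.0000; 9.0000 9.0000] = [46.5000 9.0000; 9.0000 11.0000]
BᵀPA = [9.0000 -112.5000; 27.0000 -40.5000]
K = S⁻¹·BᵀPA = [-0.3345 -2.0279; 2.7282 -2.0226]
A−BK = [-0.3310 0.0557; 0.9373 -0.5052]
AᵀP(A−BK) = [19.3484 -12.6376; -12.6376 16.1969]
P' = Q + AᵀP(A−BK) = [28.5984 -11.1376; -11.1376 25.1969]
tr(P') = 53.7953

53.7953


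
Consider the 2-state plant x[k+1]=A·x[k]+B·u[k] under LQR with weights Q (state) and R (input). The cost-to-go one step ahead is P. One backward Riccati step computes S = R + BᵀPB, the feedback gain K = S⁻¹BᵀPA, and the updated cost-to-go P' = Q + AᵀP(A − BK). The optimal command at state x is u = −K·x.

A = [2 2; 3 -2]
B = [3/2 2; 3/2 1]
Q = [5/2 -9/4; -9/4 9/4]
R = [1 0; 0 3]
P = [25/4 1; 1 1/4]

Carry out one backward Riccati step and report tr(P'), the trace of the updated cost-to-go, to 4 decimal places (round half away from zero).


BᵀP = [10.8750 1.8750; 13.5000 2.2500]
S = R + BᵀPB = [1 0; 0 3] + [19.1250 23.6250; 23.6250 29.2500] = [20.1250 23.6250; 23.6250 32.2500]
BᵀPA = [27.3750 18.0000; 33.7500 22.5000]
K = S⁻¹·BᵀPA = [0.9407 0.5384; 0.3574 0.3032]
A−BK = [-0.1258 0.5859; 1.2316 -3.1109]
AᵀP(A−BK) = [1.4363 0.5260; 0.5260 1.4853]
P' = Q + AᵀP(A−BK) = [3.9363 -1.7240; -1.7240 3.7353]
tr(P') = 7.6716

7.6716


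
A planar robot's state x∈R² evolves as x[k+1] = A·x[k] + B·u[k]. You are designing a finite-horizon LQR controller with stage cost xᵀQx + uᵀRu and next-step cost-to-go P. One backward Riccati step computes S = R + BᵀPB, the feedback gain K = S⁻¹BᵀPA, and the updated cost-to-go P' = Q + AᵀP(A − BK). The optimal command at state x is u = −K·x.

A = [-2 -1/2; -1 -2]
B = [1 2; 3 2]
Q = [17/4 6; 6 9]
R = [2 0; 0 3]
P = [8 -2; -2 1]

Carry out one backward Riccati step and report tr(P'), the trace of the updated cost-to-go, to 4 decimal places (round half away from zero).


17.8020

BᵀP = [2.0000 1.0000; 12.0000 -2.0000]
S = R + BᵀPB = [2 0; 0 3] + [5.0000 6.0000; 6.0000 20.0000] = [7.0000 6.0000; 6.0000 23.0000]
BᵀPA = [-5.0000 -3.0000; -22.0000 -2.0000]
K = S⁻¹·BᵀPA = [0.1360 -0.4560; -0.9920 0.0320]
A−BK = [-0.1520 -0.1080; 0.5760 -0.6960]
AᵀP(A−BK) = [3.8560 -0.5760; -0.5760 0.6960]
P' = Q + AᵀP(A−BK) = [8.1060 5.4240; 5.4240 9.6960]
tr(P') = 17.8020


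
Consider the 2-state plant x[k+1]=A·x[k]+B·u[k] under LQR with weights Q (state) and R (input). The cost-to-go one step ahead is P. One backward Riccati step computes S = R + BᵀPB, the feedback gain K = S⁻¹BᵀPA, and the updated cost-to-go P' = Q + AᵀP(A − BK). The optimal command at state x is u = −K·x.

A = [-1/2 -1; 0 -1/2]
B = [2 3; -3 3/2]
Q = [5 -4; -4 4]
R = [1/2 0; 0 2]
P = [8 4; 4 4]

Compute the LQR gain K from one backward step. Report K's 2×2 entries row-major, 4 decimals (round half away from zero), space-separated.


BᵀP = [4.0000 -4.0000; 30.0000 18.0000]
S = R + BᵀPB = [1/2 0; 0 2] + [20.0000 6.0000; 6.0000 117.0000] = [20.5000 6.0000; 6.0000 119.0000]
BᵀPA = [-2.0000 -2.0000; -15.0000 -39.0000]
K = S⁻¹·BᵀPA = [-0.0616 -0.0017; -0.1229 -0.3276]
A−BK = [-0.0080 -0.0137; -0.0003 -0.0135]
AᵀP(A−BK) = [0.0327 0.0820; 0.0820 0.2184]
P' = Q + AᵀP(A−BK) = [5.0327 -3.9180; -3.9180 4.2184]
tr(P') = 9.2511

-0.0616 -0.0017 -0.1229 -0.3276


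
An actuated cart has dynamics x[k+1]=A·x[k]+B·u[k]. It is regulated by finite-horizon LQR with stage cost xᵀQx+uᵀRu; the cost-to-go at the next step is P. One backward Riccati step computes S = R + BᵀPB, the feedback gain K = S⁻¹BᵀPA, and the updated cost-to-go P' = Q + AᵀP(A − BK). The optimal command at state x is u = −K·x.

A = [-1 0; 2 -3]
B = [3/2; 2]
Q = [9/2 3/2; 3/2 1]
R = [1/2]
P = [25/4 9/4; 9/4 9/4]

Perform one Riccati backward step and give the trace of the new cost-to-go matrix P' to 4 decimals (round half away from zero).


16.8457

BᵀP = [13.8750 7.8750]
S = R + BᵀPB = [1/2] + [36.5625] = [37.0625]
BᵀPA = [1.8750 -23.6250]
K = S⁻¹·BᵀPA = [0.0506 -0.6374]
A−BK = [-1.0759 0.9562; 1.8988 -1.7251]
AᵀP(A−BK) = [6.1551 -5.5548; -5.5548 5.1906]
P' = Q + AᵀP(A−BK) = [10.6551 -4.0548; -4.0548 6.1906]
tr(P') = 16.8457


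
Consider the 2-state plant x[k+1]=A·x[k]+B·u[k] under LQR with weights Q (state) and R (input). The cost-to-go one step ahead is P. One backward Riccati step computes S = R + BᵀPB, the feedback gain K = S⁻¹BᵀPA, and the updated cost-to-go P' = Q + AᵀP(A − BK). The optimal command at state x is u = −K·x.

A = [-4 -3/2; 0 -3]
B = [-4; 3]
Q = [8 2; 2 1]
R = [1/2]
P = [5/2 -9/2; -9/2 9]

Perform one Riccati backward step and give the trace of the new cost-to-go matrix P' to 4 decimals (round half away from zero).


13.2685

BᵀP = [-23.5000 45.0000]
S = R + BᵀPB = [1/2] + [229.0000] = [229.5000]
BᵀPA = [94.0000 -99.7500]
K = S⁻¹·BᵀPA = [0.4096 -0.4346]
A−BK = [-2.3617 -3.2386; -1.2288 -1.6961]
AᵀP(A−BK) = [1.4989 1.8562; 1.8562 2.7696]
P' = Q + AᵀP(A−BK) = [9.4989 3.8562; 3.8562 3.7696]
tr(P') = 13.2685


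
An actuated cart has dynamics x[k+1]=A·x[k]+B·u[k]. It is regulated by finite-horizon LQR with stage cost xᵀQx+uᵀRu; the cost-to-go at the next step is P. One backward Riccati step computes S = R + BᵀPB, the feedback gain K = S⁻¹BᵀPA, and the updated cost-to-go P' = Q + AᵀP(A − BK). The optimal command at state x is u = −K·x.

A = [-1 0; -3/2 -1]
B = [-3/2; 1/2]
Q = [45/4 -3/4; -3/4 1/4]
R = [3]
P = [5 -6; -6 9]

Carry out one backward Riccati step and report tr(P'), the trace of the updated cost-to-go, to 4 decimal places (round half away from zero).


BᵀP = [-10.5000 13.5000]
S = R + BᵀPB = [3] + [22.5000] = [25.5000]
BᵀPA = [-9.7500 -13.5000]
K = S⁻¹·BᵀPA = [-0.3824 -0.5294]
A−BK = [-1.5735 -0.7941; -1.3088 -0.7353]
AᵀP(A−BK) = [3.5221 2.3382; 2.3382 1.8529]
P' = Q + AᵀP(A−BK) = [14.7721 1.5882; 1.5882 2.1029]
tr(P') = 16.8750

16.8750


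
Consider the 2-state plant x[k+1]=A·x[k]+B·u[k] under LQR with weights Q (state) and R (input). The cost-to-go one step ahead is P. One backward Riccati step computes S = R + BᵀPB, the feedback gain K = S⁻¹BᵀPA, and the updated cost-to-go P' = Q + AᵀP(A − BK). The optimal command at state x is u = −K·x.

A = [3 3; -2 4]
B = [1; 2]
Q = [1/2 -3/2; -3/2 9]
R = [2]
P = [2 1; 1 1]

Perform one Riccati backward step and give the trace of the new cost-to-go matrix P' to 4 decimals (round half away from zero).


BᵀP = [4.0000 3.0000]
S = R + BᵀPB = [2] + [10.0000] = [12.0000]
BᵀPA = [6.0000 24.0000]
K = S⁻¹·BᵀPA = [0.5000 2.0000]
A−BK = [2.5000 1.0000; -3.0000 0.0000]
AᵀP(A−BK) = [7.0000 4.0000; 4.0000 10.0000]
P' = Q + AᵀP(A−BK) = [7.5000 2.5000; 2.5000 19.0000]
tr(P') = 26.5000

26.5000


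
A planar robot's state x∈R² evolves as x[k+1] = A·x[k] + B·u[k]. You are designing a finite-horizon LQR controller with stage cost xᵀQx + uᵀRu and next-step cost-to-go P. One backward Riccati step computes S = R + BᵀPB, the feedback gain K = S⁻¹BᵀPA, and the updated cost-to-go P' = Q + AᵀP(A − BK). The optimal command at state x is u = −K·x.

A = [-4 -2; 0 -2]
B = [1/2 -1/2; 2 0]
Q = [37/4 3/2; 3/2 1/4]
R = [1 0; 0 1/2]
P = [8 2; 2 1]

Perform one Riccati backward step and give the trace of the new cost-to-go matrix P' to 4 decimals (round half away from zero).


30.3696

BᵀP = [8.0000 3.0000; -4.0000 -1.0000]
S = R + BᵀPB = [1 0; 0 1/2] + [10.0000 -4.0000; -4.0000 2.0000] = [11.0000 -4.0000; -4.0000 2.5000]
BᵀPA = [-32.0000 -22.0000; 16.0000 10.0000]
K = S⁻¹·BᵀPA = [-1.3913 -1.3043; 4.1739 1.9130]
A−BK = [-1.2174 -0.3913; 2.7826 0.6087]
AᵀP(A−BK) = [16.6957 7.6522; 7.6522 4.1739]
P' = Q + AᵀP(A−BK) = [25.9457 9.1522; 9.1522 4.4239]
tr(P') = 30.3696


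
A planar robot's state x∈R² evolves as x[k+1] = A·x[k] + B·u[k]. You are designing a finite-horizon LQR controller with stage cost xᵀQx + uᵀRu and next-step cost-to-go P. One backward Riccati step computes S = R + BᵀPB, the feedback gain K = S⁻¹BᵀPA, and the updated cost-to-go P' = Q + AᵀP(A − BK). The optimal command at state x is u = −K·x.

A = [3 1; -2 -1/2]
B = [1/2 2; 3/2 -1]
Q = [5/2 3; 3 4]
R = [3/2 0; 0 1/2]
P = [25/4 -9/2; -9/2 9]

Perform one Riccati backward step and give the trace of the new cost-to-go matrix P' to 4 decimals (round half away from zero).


7.9661

BᵀP = [-3.6250 11.2500; 17.0000 -18.0000]
S = R + BᵀPB = [3/2 0; 0 1/2] + [15.0625 -18.5000; -18.5000 52.0000] = [16.5625 -18.5000; -18.5000 52.5000]
BᵀPA = [-33.3750 -9.2500; 87.0000 26.0000]
K = S⁻¹·BᵀPA = [-0.2706 -0.0088; 1.5618 0.4921]
A−BK = [0.0117 0.0201; -0.0323 0.0053]
AᵀP(A−BK) = [1.3431 0.3904; 0.3904 0.1230]
P' = Q + AᵀP(A−BK) = [3.8431 3.3904; 3.3904 4.1230]
tr(P') = 7.9661


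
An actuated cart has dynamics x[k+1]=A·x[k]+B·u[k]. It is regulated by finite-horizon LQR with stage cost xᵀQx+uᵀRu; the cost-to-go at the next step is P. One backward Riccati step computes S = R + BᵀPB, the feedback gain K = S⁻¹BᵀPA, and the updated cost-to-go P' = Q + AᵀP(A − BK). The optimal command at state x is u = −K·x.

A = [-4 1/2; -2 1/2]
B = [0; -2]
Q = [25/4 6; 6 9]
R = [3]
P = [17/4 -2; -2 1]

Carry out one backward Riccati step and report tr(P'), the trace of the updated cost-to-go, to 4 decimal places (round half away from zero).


BᵀP = [4.0000 -2.0000]
S = R + BᵀPB = [3] + [4.0000] = [7.0000]
BᵀPA = [-12.0000 1.0000]
K = S⁻¹·BᵀPA = [-1.7143 0.1429]
A−BK = [-4.0000 0.5000; -5.4286 0.7857]
AᵀP(A−BK) = [19.4286 -1.7857; -1.7857 0.1696]
P' = Q + AᵀP(A−BK) = [25.6786 4.2143; 4.2143 9.1696]
tr(P') = 34.8482

34.8482


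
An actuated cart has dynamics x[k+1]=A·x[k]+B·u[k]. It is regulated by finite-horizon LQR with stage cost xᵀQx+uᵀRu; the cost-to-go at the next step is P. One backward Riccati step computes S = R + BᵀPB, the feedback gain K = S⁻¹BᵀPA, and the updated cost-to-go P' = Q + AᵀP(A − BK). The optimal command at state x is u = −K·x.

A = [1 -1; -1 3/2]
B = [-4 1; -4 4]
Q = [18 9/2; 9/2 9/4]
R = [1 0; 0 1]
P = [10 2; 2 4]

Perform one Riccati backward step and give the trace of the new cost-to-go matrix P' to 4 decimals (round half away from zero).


21.6730

BᵀP = [-48.0000 -24.0000; 18.0000 18.0000]
S = R + BᵀPB = [1 0; 0 1] + [288.0000 -144.0000; -144.0000 90.0000] = [289.0000 -144.0000; -144.0000 91.0000]
BᵀPA = [-24.0000 12.0000; 0.0000 9.0000]
K = S⁻¹·BᵀPA = [-0.3926 0.4293; -0.6212 0.7782]
A−BK = [0.0509 -0.0611; -0.0854 0.1044]
AᵀP(A−BK) = [0.5777 -0.6976; -0.6976 0.8452]
P' = Q + AᵀP(A−BK) = [18.5777 3.8024; 3.8024 3.0952]
tr(P') = 21.6730


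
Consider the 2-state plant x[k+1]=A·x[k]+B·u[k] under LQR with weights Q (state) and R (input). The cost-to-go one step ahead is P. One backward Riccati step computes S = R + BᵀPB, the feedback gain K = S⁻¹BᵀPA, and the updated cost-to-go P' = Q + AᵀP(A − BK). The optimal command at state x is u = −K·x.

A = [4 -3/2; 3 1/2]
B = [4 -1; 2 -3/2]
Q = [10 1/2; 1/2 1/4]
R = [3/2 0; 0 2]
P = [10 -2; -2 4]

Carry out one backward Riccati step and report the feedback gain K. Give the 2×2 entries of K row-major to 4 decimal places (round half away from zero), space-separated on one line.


BᵀP = [36.0000 0.0000; -7.0000 -4.0000]
S = R + BᵀPB = [3/2 0; 0 2] + [144.0000 -36.0000; -36.0000 13.0000] = [145.5000 -36.0000; -36.0000 15.0000]
BᵀPA = [144.0000 -54.0000; -40.0000 8.5000]
K = S⁻¹·BᵀPA = [0.8122 -0.5685; -0.7174 -0.7978]
A−BK = [0.0338 -0.0237; 0.2995 0.4404]
AᵀP(A−BK) = [2.3486 0.9560; 0.9560 2.5808]
P' = Q + AᵀP(A−BK) = [12.3486 1.4560; 1.4560 2.8308]
tr(P') = 15.1794

0.8122 -0.5685 -0.7174 -0.7978


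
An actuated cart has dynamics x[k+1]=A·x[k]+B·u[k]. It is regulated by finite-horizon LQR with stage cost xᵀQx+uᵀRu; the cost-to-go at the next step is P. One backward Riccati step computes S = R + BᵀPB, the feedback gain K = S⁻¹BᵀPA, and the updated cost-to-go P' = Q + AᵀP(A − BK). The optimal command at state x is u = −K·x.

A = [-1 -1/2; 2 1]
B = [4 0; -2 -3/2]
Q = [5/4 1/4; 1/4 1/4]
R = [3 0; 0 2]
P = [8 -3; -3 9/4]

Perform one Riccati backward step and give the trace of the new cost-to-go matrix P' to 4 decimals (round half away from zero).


3.0429

BᵀP = [38.0000 -16.5000; 4.5000 -3.3750]
S = R + BᵀPB = [3 0; 0 2] + [185.0000 24.7500; 24.7500 5.0625] = [188.0000 24.7500; 24.7500 7.0625]
BᵀPA = [-71.0000 -35.5000; -11.2500 -5.6250]
K = S⁻¹·BᵀPA = [-0.3118 -0.1559; -0.5002 -0.2501]
A−BK = [0.2472 0.1236; 0.6261 0.3130]
AᵀP(A−BK) = [1.2343 0.6171; 0.6171 0.3086]
P' = Q + AᵀP(A−BK) = [2.4843 0.8671; 0.8671 0.5586]
tr(P') = 3.0429


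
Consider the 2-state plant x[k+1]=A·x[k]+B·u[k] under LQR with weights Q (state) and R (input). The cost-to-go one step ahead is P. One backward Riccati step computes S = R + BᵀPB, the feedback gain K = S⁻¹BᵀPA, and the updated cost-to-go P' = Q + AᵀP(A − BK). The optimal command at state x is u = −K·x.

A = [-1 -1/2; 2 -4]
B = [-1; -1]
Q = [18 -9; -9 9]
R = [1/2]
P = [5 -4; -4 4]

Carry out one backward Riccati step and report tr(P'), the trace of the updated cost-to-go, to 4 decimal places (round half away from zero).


BᵀP = [-1.0000 0.0000]
S = R + BᵀPB = [1/2] + [1.0000] = [1.5000]
BᵀPA = [1.0000 0.5000]
K = S⁻¹·BᵀPA = [0.6667 0.3333]
A−BK = [-0.3333 -0.1667; 2.6667 -3.6667]
AᵀP(A−BK) = [36.3333 -41.8333; -41.8333 49.0833]
P' = Q + AᵀP(A−BK) = [54.3333 -50.8333; -50.8333 58.0833]
tr(P') = 112.4167

112.4167


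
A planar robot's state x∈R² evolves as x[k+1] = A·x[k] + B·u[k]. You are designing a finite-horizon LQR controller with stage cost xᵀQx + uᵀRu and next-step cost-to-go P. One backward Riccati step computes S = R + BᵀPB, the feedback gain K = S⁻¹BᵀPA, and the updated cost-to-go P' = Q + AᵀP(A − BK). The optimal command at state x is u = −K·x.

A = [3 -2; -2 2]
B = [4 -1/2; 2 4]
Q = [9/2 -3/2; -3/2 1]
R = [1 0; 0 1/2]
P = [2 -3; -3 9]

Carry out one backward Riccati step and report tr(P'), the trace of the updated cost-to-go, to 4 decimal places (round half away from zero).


BᵀP = [2.0000 6.0000; -13.0000 37.5000]
S = R + BᵀPB = [1 0; 0 1/2] + [20.0000 23.0000; 23.0000 156.5000] = [21.0000 23.0000; 23.0000 157.0000]
BᵀPA = [-6.0000 8.0000; -114.0000 101.0000]
K = S⁻¹·BᵀPA = [0.6069 -0.3855; -0.8150 0.6998]
A−BK = [0.1647 -0.1082; 0.0462 -0.0282]
AᵀP(A−BK) = [0.7283 -0.5376; -0.5376 0.4057]
P' = Q + AᵀP(A−BK) = [5.2283 -2.0376; -2.0376 1.4057]
tr(P') = 6.6340

6.6340


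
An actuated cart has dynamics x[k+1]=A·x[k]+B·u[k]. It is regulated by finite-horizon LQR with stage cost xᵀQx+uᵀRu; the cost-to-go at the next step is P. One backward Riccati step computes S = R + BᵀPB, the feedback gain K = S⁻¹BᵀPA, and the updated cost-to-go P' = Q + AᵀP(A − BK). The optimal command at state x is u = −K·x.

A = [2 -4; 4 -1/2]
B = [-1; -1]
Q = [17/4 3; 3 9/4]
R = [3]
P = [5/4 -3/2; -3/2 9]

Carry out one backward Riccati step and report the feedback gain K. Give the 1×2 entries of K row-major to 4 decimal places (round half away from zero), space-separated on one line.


BᵀP = [0.2500 -7.5000]
S = R + BᵀPB = [3] + [7.2500] = [10.2500]
BᵀPA = [-29.5000 2.7500]
K = S⁻¹·BᵀPA = [-2.8780 0.2683]
A−BK = [-0.8780 -3.7317; 1.1220 -0.2317]
AᵀP(A−BK) = [40.0976 5.4146; 5.4146 15.5122]
P' = Q + AᵀP(A−BK) = [44.3476 8.4146; 8.4146 17.7622]
tr(P') = 62.1098

-2.8780 0.2683


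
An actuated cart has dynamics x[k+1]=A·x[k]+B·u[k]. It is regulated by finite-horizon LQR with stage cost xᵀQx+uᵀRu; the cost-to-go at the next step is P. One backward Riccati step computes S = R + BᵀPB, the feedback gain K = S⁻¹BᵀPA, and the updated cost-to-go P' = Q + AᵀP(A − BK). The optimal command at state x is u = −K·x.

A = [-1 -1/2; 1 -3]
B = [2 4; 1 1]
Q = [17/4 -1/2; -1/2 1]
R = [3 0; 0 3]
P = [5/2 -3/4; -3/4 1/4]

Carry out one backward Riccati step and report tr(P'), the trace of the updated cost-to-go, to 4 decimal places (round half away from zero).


BᵀP = [4.2500 -1.2500; 9.2500 -2.7500]
S = R + BᵀPB = [3 0; 0 3] + [7.2500 15.7500; 15.7500 34.2500] = [10.2500 15.7500; 15.7500 37.2500]
BᵀPA = [-5.5000 1.6250; -12.0000 3.6250]
K = S⁻¹·BᵀPA = [-0.1187 0.0257; -0.2720 0.0864]
A−BK = [0.3252 -0.8972; 1.3907 -3.1121]
AᵀP(A−BK) = [0.3336 -0.1963; -0.1963 0.2699]
P' = Q + AᵀP(A−BK) = [4.5836 -0.6963; -0.6963 1.2699]
tr(P') = 5.8535

5.8535


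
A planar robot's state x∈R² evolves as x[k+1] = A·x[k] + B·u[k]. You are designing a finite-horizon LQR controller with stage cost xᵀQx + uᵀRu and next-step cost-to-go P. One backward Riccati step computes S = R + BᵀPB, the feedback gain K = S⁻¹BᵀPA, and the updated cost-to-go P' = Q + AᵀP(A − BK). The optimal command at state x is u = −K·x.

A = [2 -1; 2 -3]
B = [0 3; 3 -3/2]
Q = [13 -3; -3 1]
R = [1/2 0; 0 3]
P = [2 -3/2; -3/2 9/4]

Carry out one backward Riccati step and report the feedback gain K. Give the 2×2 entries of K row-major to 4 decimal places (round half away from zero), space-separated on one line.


0.7449 -0.9889 0.4638 -0.2019

BᵀP = [-4.5000 6.7500; 8.2500 -7.8750]
S = R + BᵀPB = [1/2 0; 0 3] + [20.2500 -23.6250; -23.6250 36.5625] = [20.7500 -23.6250; -23.6250 39.5625]
BᵀPA = [4.5000 -15.7500; 0.7500 15.3750]
K = S⁻¹·BᵀPA = [0.7449 -0.9889; 0.4638 -0.2019]
A−BK = [0.6086 -0.3942; 0.4609 -0.3361]
AᵀP(A−BK) = [1.3000 -0.8983; -0.8983 0.7788]
P' = Q + AᵀP(A−BK) = [14.3000 -3.8983; -3.8983 1.7788]
tr(P') = 16.0788


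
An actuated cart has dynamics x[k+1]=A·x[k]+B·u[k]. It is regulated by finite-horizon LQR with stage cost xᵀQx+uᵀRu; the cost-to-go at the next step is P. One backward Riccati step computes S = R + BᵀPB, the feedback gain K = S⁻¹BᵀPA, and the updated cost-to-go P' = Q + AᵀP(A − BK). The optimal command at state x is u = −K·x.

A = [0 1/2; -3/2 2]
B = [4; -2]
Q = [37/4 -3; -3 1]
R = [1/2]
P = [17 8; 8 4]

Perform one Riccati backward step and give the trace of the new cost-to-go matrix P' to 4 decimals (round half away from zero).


13.3069

BᵀP = [52.0000 24.0000]
S = R + BᵀPB = [1/2] + [160.0000] = [160.5000]
BᵀPA = [-36.0000 74.0000]
K = S⁻¹·BᵀPA = [-0.2243 0.4611]
A−BK = [0.8972 -1.3442; -1.9486 2.9221]
AᵀP(A−BK) = [0.9252 -1.4019; -1.4019 2.1316]
P' = Q + AᵀP(A−BK) = [10.1752 -4.4019; -4.4019 3.1316]
tr(P') = 13.3069


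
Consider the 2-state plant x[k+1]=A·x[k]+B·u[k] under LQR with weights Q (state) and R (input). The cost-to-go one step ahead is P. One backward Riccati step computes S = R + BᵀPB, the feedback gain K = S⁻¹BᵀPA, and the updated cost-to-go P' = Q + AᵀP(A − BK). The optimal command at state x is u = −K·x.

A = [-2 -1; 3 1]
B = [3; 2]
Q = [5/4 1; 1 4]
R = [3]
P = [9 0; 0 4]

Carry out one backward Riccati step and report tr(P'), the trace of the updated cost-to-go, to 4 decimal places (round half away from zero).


BᵀP = [27.0000 8.0000]
S = R + BᵀPB = [3] + [97.0000] = [100.0000]
BᵀPA = [-30.0000 -19.0000]
K = S⁻¹·BᵀPA = [-0.3000 -0.1900]
A−BK = [-1.1000 -0.4300; 3.6000 1.3800]
AᵀP(A−BK) = [63.0000 24.3000; 24.3000 9.3900]
P' = Q + AᵀP(A−BK) = [64.2500 25.3000; 25.3000 13.3900]
tr(P') = 77.6400

77.6400


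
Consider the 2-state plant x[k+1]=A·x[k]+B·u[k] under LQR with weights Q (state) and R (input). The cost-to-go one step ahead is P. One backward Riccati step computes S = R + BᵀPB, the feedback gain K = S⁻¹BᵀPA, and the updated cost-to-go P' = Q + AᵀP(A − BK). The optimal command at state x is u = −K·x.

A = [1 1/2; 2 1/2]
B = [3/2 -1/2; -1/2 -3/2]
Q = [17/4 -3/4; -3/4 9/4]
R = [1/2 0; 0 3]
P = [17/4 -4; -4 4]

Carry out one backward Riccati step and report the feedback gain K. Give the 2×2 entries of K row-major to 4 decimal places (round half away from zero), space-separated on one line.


-0.3636 0.0305 -0.1818 -0.0426

BᵀP = [8.3750 -8.0000; 3.8750 -4.0000]
S = R + BᵀPB = [1/2 0; 0 3] + [16.5625 7.8125; 7.8125 4.0625] = [17.0625 7.8125; 7.8125 7.0625]
BᵀPA = [-7.6250 0.1875; -4.1250 -0.0625]
K = S⁻¹·BᵀPA = [-0.3636 0.0305; -0.1818 -0.0426]
A−BK = [1.4545 0.4330; 1.5455 0.4514]
AᵀP(A−BK) = [0.7273 0.1818; 0.1818 0.0541]
P' = Q + AᵀP(A−BK) = [4.9773 -0.5682; -0.5682 2.3041]
tr(P') = 7.2814


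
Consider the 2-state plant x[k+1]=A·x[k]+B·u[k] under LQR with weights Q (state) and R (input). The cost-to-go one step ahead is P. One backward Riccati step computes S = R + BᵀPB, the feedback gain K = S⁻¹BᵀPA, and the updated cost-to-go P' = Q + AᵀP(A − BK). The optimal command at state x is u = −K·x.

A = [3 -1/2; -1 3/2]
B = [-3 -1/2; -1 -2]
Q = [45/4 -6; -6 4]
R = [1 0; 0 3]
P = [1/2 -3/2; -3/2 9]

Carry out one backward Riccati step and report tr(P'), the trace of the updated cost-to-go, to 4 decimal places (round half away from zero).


BᵀP = [0.0000 -4.5000; 2.7500 -17.2500]
S = R + BᵀPB = [1 0; 0 3] + [4.5000 9.0000; 9.0000 33.1250] = [5.5000 9.0000; 9.0000 36.1250]
BᵀPA = [4.5000 -6.7500; 25.5000 -27.2500]
K = S⁻¹·BᵀPA = [-0.5688 0.0119; 0.8476 -0.7573]
A−BK = [1.7175 -0.8428; 0.1264 -0.0027]
AᵀP(A−BK) = [3.4461 -2.4926; -2.4926 2.0692]
P' = Q + AᵀP(A−BK) = [14.6961 -8.4926; -8.4926 6.0692]
tr(P') = 20.7653

20.7653


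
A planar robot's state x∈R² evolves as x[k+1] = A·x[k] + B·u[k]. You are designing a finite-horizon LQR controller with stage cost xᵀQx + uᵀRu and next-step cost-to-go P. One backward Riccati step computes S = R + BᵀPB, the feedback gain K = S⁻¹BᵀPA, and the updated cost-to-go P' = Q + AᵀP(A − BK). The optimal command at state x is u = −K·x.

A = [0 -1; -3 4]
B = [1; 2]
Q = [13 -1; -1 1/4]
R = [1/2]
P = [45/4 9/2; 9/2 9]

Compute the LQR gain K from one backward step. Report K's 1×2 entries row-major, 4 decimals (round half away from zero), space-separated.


-1.0266 1.0608

BᵀP = [20.2500 22.5000]
S = R + BᵀPB = [1/2] + [65.2500] = [65.7500]
BᵀPA = [-67.5000 69.7500]
K = S⁻¹·BᵀPA = [-1.0266 1.0608]
A−BK = [1.0266 -2.0608; -0.9468 1.8783]
AᵀP(A−BK) = [11.7034 -22.8935; -22.8935 45.2567]
P' = Q + AᵀP(A−BK) = [24.7034 -23.8935; -23.8935 45.5067]
tr(P') = 70.2101


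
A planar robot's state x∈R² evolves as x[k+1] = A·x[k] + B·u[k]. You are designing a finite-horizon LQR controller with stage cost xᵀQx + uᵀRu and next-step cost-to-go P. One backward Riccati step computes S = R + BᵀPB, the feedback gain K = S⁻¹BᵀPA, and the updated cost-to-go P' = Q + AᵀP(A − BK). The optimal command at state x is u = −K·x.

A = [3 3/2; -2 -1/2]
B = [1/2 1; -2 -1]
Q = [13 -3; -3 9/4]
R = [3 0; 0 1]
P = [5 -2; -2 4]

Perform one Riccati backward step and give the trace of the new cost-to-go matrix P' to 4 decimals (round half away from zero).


24.4969

BᵀP = [6.5000 -9.0000; 7.0000 -6.0000]
S = R + BᵀPB = [3 0; 0 1] + [21.2500 15.5000; 15.5000 13.0000] = [24.2500 15.5000; 15.5000 14.0000]
BᵀPA = [37.5000 14.2500; 33.0000 13.5000]
K = S⁻¹·BᵀPA = [0.1360 -0.0982; 2.2065 1.0730]
A−BK = [0.7254 0.4761; 0.4786 0.3766]
AᵀP(A−BK) = [7.0831 3.7733; 3.7733 2.1637]
P' = Q + AᵀP(A−BK) = [20.0831 0.7733; 0.7733 4.4137]
tr(P') = 24.4969


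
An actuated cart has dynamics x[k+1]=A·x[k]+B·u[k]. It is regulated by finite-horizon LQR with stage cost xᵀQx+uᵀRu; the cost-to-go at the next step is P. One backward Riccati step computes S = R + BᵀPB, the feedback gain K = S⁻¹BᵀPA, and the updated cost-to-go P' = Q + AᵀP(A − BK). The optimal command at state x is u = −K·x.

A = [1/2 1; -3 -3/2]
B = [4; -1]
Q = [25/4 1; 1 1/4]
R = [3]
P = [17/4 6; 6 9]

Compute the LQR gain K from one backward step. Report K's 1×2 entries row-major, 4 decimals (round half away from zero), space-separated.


-1.2344 -0.3594

BᵀP = [11.0000 15.0000]
S = R + BᵀPB = [3] + [29.0000] = [32.0000]
BᵀPA = [-39.5000 -11.5000]
K = S⁻¹·BᵀPA = [-1.2344 -0.3594]
A−BK = [5.4375 2.4375; -4.2344 -1.8594]
AᵀP(A−BK) = [15.3047 5.9297; 5.9297 2.3672]
P' = Q + AᵀP(A−BK) = [21.5547 6.9297; 6.9297 2.6172]
tr(P') = 24.1719


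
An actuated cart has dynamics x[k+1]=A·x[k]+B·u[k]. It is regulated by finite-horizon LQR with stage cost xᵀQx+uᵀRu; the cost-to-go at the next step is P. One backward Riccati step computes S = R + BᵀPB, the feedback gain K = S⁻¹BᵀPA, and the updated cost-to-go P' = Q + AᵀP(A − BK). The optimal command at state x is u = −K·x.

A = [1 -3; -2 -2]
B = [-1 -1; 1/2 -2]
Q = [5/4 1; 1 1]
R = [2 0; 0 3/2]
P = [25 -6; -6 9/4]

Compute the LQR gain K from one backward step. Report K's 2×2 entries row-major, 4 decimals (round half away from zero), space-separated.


-1.3503 1.5598 0.2231 1.2655

BᵀP = [-28.0000 7.1250; -13.0000 1.5000]
S = R + BᵀPB = [2 0; 0 3/2] + [31.5625 13.7500; 13.7500 10.0000] = [33.5625 13.7500; 13.7500 11.5000]
BᵀPA = [-42.2500 69.7500; -16.0000 36.0000]
K = S⁻¹·BᵀPA = [-1.3503 1.5598; 0.2231 1.2655]
A−BK = [-0.1271 -0.1747; -0.8786 -0.2488]
AᵀP(A−BK) = [4.5217 -3.8522; -3.8522 7.6488]
P' = Q + AᵀP(A−BK) = [5.7717 -2.8522; -2.8522 8.6488]
tr(P') = 14.4204


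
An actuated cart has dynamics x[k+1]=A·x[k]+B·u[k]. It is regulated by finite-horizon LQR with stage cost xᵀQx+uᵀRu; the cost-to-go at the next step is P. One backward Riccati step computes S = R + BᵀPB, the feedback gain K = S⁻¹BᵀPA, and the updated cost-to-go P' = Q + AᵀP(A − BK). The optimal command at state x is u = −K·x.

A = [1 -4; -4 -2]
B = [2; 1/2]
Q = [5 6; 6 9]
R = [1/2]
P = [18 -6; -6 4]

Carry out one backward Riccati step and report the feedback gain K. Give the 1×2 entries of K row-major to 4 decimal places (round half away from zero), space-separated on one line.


BᵀP = [33.0000 -10.0000]
S = R + BᵀPB = [1/2] + [61.0000] = [61.5000]
BᵀPA = [73.0000 -112.0000]
K = S⁻¹·BᵀPA = [1.1870 -1.8211]
A−BK = [-1.3740 -0.3577; -4.5935 -1.0894]
AᵀP(A−BK) = [43.3496 8.9431; 8.9431 4.0325]
P' = Q + AᵀP(A−BK) = [48.3496 14.9431; 14.9431 13.0325]
tr(P') = 61.3821

1.1870 -1.8211


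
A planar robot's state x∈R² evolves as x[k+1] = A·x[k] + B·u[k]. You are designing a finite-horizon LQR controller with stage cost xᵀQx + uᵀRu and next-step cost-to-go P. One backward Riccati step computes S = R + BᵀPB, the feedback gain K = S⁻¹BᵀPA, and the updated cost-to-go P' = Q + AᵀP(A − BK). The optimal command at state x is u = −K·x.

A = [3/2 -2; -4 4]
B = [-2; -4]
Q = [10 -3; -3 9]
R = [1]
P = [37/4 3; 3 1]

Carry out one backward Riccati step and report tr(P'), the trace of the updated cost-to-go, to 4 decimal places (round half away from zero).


20.1648

BᵀP = [-30.5000 -10.0000]
S = R + BᵀPB = [1] + [101.0000] = [102.0000]
BᵀPA = [-5.7500 21.0000]
K = S⁻¹·BᵀPA = [-0.0564 0.2059]
A−BK = [1.3873 -1.5882; -4.2255 4.8235]
AᵀP(A−BK) = [0.4884 -0.5662; -0.5662 0.6765]
P' = Q + AᵀP(A−BK) = [10.4884 -3.5662; -3.5662 9.6765]
tr(P') = 20.1648


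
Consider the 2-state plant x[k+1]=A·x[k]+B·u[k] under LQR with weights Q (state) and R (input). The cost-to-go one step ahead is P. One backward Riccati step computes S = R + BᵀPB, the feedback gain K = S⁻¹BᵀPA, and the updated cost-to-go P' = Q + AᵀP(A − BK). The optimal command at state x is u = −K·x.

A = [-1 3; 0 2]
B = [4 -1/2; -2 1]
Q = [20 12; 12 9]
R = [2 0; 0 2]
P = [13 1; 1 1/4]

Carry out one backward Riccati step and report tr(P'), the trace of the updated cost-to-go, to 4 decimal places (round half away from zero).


BᵀP = [50.0000 3.5000; -5.5000 -0.2500]
S = R + BᵀPB = [2 0; 0 2] + [193.0000 -21.5000; -21.5000 2.5000] = [195.0000 -21.5000; -21.5000 4.5000]
BᵀPA = [-50.0000 157.0000; 5.5000 -17.0000]
K = S⁻¹·BᵀPA = [-0.2571 0.8212; -0.0060 0.1457]
A−BK = [0.0253 -0.2119; -0.5081 3.4967]
AᵀP(A−BK) = [0.1794 -0.7417; -0.7417 3.5497]
P' = Q + AᵀP(A−BK) = [20.1794 11.2583; 11.2583 12.5497]
tr(P') = 32.7291

32.7291
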